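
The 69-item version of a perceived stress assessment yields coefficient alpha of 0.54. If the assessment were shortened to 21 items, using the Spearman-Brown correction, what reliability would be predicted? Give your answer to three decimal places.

0.263

n = 21/69 = 0.3043
Spearman-Brown: r_new = n·r / (1 + (n − 1)·r)
r_new = 0.3043·0.54 / [1 + (0.3043 − 1)·0.54]
r_new = 0.1643 / 0.6243 ≈ 0.2632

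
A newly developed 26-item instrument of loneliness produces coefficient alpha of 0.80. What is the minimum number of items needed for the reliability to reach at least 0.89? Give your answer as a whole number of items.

53

n = [0.89 × 0.20] / [0.80 × 0.11]
  = 0.1780 / 0.0880 = 2.0227
Items needed = n × 26 = 2.0227 × 26 ≈ 52.59 → round up to 53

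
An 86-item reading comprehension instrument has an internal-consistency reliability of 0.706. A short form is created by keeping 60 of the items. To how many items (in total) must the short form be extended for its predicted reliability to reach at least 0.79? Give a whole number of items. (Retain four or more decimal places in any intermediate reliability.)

135

Short-form reliability: n = 60/86 = 0.6977; r_60 = n·r/(1+(n−1)r) ≈ 0.6262
Length factor from the short form to reach 0.79: n' = 0.79(1 − 0.6262) / [0.6262(1 − 0.79)] ≈ 2.2456
Total items = 2.2456 × 60 = 134.74, rounded up to 135.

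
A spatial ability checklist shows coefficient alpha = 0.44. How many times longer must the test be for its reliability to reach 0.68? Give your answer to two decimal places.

Spearman-Brown solved for the length factor n:
n = r_target (1 − r_old) / [ r_old (1 − r_target) ]
n = [0.68 × 0.56] / [0.44 × 0.32]
n = 0.3808 / 0.1408 ≈ 2.7045

2.70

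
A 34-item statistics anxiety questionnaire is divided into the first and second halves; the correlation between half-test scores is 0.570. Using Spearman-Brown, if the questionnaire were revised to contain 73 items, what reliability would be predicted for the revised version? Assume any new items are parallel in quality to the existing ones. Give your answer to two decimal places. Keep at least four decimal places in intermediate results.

First correct the split-half correlation to full-test reliability: r_full = 2 × 0.570 / (1 + 0.570) ≈ 0.7261
Length factor from 34 to 73 items: n = 73/34 = 2.1471
r_new = n·r_full / (1 + (n − 1)·r_full) = 1.5590 / 1.8329 ≈ 0.8506

0.85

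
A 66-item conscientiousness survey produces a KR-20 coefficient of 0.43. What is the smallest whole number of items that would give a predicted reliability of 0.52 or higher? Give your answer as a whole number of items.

95

n = 0.52 × (1 − 0.43) / [ 0.43 × (1 − 0.52) ]
  = 0.2964 / 0.2064 = 1.4360
1.4360 × 66 = 94.78 → 95 items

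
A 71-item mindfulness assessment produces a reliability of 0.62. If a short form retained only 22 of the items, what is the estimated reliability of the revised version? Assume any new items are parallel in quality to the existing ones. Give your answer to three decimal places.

0.336

Length ratio n = 22/71 = 0.3099
r_new = 0.3099·0.62 / [1 + (0.3099 − 1)·0.62]
     = 0.1921 / 0.5721 = 0.3358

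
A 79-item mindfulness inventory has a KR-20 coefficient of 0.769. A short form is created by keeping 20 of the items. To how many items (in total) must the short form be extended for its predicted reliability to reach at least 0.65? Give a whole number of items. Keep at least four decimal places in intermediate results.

45

First, r for the 20-item form: n = 20/79 = 0.2532, so r_20 = 0.2532·0.769/(1 + (0.2532 − 1)·0.769) = 0.4574
Then solve for n' with r_old = 0.4574, r_target = 0.65: n' = 0.65(1 − 0.4574)/[0.4574(1 − 0.65)] = 2.2031
Total items = 2.2031 × 20 = 44.06, rounded up to 45.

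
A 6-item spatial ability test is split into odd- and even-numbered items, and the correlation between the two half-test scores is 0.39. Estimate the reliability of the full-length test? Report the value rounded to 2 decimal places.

The full test is twice the length of either half (n = 2).
r_full = 2(0.39) / (1 + 0.39)
r_full = 0.7800 / 1.3900 ≈ 0.5612

0.56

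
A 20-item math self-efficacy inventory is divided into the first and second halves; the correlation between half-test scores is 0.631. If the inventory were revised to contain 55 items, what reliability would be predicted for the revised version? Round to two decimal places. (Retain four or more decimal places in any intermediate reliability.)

Full-test reliability from the split-half r: r_full = 2(0.631)/(1 + 0.631) = 0.7738
Then adjust to 55 items: n = 55/20 = 2.7500
r_new = n·r_full / (1 + (n − 1)·r_full) = 2.1280 / 2.3542 ≈ 0.9039

0.90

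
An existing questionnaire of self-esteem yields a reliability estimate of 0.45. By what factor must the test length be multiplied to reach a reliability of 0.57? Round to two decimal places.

n = 0.57(1 − 0.45) / [0.45(1 − 0.57)]
  = 0.3135 / 0.1935 = 1.6202

1.62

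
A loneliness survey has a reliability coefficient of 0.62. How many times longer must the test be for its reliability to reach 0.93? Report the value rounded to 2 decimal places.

8.14

Rearranging the Spearman-Brown formula for n,
n = r_target (1 − r_old) / [ r_old (1 − r_target) ]
n = 0.93 × (1 − 0.62) / [ 0.62 × (1 − 0.93) ]
n = 0.3534 / 0.0434 ≈ 8.1429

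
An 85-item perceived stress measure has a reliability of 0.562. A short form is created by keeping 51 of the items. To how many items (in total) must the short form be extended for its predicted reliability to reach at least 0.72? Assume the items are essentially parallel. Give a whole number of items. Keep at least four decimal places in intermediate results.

Short-form reliability: n = 51/85 = 0.6000; r_51 = n·r/(1+(n−1)r) ≈ 0.4350
Length factor from the short form to reach 0.72: n' = 0.72(1 − 0.4350) / [0.4350(1 − 0.72)] ≈ 3.3399
Items = 3.3399 × 51 ≈ 170.33 → 171

171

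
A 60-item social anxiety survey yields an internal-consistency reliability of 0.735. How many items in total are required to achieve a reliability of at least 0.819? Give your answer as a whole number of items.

Invert Spearman-Brown to solve for n:
n = r_target (1 − r_old) / [ r_old (1 − r_target) ]
n = 0.819(1 − 0.735) / [0.735(1 − 0.819)]
n = 0.217035 / 0.133035 ≈ 1.6314
Items needed = n × 60 = 1.6314 × 60 ≈ 97.88 → round up to 98

98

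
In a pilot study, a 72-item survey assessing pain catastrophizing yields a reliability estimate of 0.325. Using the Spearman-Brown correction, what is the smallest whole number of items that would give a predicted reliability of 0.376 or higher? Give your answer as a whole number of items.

91

n = 0.376 × (1 − 0.325) / [ 0.325 × (1 − 0.376) ]
n = 0.253800 / 0.202800 ≈ 1.2515
So the test needs 1.2515 × 72 ≈ 90.11 items; rounding up, 91.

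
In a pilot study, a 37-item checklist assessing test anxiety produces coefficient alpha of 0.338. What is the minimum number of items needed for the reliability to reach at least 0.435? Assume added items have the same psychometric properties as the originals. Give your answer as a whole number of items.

n = [0.435 × 0.662] / [0.338 × 0.565]
  = 0.287970 / 0.190970 = 1.5079
Items needed = n × 37 = 1.5079 × 37 ≈ 55.79 → round up to 56

56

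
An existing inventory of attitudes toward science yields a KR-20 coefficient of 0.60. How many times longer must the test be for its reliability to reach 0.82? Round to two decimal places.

3.04

Spearman-Brown solved for the length factor n:
n = r_target (1 − r_old) / [ r_old (1 − r_target) ]
n = 0.82(1 − 0.60) / [0.60(1 − 0.82)]
  = 0.3280 / 0.1080 = 3.0370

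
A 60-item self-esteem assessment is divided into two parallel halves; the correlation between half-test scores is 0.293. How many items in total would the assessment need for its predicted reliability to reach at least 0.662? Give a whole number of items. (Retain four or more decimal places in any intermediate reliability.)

142

r_full = 2(0.293)/(1 + 0.293) = 0.4532
Solve Spearman-Brown for n: n = 0.662(1 − 0.4532) / [0.4532(1 − 0.662)] = 2.3631
Items = 2.3631 × 60 ≈ 141.79 → 142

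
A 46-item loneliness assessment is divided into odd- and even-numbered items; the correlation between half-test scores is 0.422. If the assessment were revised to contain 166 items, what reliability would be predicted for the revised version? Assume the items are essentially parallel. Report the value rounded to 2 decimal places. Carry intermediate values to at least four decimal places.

Full-test reliability from the split-half r: r_full = 2(0.422)/(1 + 0.422) = 0.5935
Then adjust to 166 items: n = 166/46 = 3.6087
r_new = n·r_full / (1 + (n − 1)·r_full) = 2.1418 / 2.5483 ≈ 0.8405

0.84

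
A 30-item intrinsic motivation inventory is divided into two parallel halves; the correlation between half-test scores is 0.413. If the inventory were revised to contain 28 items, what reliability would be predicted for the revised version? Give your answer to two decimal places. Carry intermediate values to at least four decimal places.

First correct the split-half correlation to full-test reliability: r_full = 2 × 0.413 / (1 + 0.413) ≈ 0.5846
Then adjust to 28 items: n = 28/30 = 0.9333
r_new = n·r_full / (1 + (n − 1)·r_full) = 0.5456 / 0.9610 ≈ 0.5677

0.57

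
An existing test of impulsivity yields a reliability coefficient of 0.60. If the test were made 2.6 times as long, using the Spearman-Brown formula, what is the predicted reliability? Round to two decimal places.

r_new = (2.6 × 0.60) / (1 + (2.6 − 1) × 0.60)
     = 1.5600 / 1.9600 = 0.7959

0.80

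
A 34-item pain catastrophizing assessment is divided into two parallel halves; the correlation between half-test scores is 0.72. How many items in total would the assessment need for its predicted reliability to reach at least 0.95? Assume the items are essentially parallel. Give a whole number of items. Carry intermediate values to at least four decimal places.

Corrected full-test reliability: r_full = 2 × 0.72 / (1 + 0.72) ≈ 0.8372
Solve Spearman-Brown for n: n = 0.95(1 − 0.8372) / [0.8372(1 − 0.95)] = 3.6947
Required items = 3.6947 × 34 = 125.62, so 126 items.

126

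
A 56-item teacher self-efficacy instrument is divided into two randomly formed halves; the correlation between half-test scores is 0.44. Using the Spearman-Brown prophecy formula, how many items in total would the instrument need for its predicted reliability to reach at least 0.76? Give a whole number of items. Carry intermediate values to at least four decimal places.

Corrected full-test reliability: r_full = 2 × 0.44 / (1 + 0.44) ≈ 0.6111
Solve Spearman-Brown for n: n = 0.76(1 − 0.6111) / [0.6111(1 − 0.76)] = 2.0152
Items = 2.0152 × 56 ≈ 112.85 → 113

113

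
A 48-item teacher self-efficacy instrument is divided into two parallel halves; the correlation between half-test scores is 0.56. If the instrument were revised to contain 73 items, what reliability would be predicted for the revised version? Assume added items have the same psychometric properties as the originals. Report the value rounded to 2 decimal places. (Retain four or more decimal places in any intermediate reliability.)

Full-test reliability from the split-half r: r_full = 2(0.56)/(1 + 0.56) = 0.7179
Then adjust to 73 items: n = 73/48 = 1.5208
r_new = n·r_full / (1 + (n − 1)·r_full) = 1.0918 / 1.3739 ≈ 0.7947

0.79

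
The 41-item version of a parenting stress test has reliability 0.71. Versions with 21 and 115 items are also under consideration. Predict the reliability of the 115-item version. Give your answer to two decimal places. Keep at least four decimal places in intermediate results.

The 21-item form is not needed; work directly from the 41-item form with n = 115/41 = 2.8049.
r_{115} = n·r / (1 + (n − 1)·r) = 1.9915 / 2.2815 ≈ 0.8729

0.87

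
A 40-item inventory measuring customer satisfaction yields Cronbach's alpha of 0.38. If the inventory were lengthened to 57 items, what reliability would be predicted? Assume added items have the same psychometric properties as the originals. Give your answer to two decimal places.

The new length is 57/40 = 1.425 times the old.
Apply the Spearman-Brown prophecy formula, r' = nr / [1 + (n − 1)r]:
r_new = 1.425·0.38 / [1 + (1.425 − 1)·0.38]
     = 0.5415 / 1.1615 = 0.4662

0.47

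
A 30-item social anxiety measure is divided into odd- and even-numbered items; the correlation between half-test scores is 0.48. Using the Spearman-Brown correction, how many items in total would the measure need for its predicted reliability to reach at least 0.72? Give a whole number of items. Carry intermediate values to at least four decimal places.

Corrected full-test reliability: r_full = 2 × 0.48 / (1 + 0.48) ≈ 0.6486
Solve Spearman-Brown for n: n = 0.72(1 − 0.6486) / [0.6486(1 − 0.72)] = 1.3932
Items = 1.3932 × 30 ≈ 41.80 → 42

42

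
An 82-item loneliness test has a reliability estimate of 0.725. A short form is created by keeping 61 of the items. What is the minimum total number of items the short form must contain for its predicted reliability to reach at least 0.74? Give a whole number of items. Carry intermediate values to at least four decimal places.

89

Short-form reliability: n = 61/82 = 0.7439; r_61 = n·r/(1+(n−1)r) ≈ 0.6623
Length factor from the short form to reach 0.74: n' = 0.74(1 − 0.6623) / [0.6623(1 − 0.74)] ≈ 1.4512
Items = 1.4512 × 61 ≈ 88.52 → 89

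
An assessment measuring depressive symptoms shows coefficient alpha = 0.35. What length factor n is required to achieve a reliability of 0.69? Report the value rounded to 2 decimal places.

4.13

n = 0.69(1 − 0.35) / [0.35(1 − 0.69)]
n = 0.4485 / 0.1085 ≈ 4.1336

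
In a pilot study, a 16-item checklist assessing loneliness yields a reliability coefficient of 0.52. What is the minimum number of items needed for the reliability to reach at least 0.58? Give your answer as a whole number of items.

21

Invert Spearman-Brown to solve for n:
n = r_target (1 − r_old) / [ r_old (1 − r_target) ]
n = 0.58 × (1 − 0.52) / [ 0.52 × (1 − 0.58) ]
n = 0.2784 / 0.2184 ≈ 1.2747
So the test needs 1.2747 × 16 ≈ 20.40 items; rounding up, 21.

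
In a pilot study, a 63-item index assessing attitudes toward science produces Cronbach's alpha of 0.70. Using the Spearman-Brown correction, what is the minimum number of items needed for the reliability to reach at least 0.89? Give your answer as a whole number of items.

Invert Spearman-Brown to solve for n:
n = r*(1 − r) / [ r (1 − r*) ]
n = [0.89 × 0.30] / [0.70 × 0.11]
n = 0.2670 / 0.0770 ≈ 3.4675
Items needed = n × 63 = 3.4675 × 63 ≈ 218.45 → round up to 219

219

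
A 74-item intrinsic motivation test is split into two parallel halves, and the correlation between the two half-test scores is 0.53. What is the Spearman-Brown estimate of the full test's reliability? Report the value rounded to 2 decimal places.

Apply the Spearman-Brown correction with n = 2:
r_full = 2r_hh / (1 + r_hh) = 2 × 0.53 / (1 + 0.53)
r_full = 1.0600 / 1.5300 ≈ 0.6928

0.69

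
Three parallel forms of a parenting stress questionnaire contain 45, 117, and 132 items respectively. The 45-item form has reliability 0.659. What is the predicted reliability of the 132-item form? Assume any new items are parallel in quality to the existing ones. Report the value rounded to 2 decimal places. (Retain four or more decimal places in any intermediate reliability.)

0.85

Only the ratio of lengths matters: n = 132/45 = 2.9333
r_{132} = n·r / (1 + (n − 1)·r) = 1.9330 / 2.2740 ≈ 0.8500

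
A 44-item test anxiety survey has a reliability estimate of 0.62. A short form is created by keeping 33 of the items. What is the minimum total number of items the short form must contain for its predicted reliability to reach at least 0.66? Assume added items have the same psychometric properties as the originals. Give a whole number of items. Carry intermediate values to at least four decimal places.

First, r for the 33-item form: n = 33/44 = 0.7500, so r_33 = 0.7500·0.62/(1 + (0.7500 − 1)·0.62) = 0.5503
Length factor from the short form to reach 0.66: n' = 0.66(1 − 0.5503) / [0.5503(1 − 0.66)] ≈ 1.5863
Total items = 1.5863 × 33 = 52.35, rounded up to 53.

53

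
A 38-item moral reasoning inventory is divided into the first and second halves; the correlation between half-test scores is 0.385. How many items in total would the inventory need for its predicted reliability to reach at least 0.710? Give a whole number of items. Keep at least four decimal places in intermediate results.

75

r_full = 2(0.385)/(1 + 0.385) = 0.5560
Solve Spearman-Brown for n: n = 0.710(1 − 0.5560) / [0.5560(1 − 0.710)] = 1.9551
Required items = 1.9551 × 38 = 74.29, so 75 items.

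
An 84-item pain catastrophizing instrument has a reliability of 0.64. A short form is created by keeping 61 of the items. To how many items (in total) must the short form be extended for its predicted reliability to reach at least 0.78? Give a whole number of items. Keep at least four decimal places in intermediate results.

Short-form reliability: n = 61/84 = 0.7262; r_61 = n·r/(1+(n−1)r) ≈ 0.5635
Length factor from the short form to reach 0.78: n' = 0.78(1 − 0.5635) / [0.5635(1 − 0.78)] ≈ 2.7464
Total items = 2.7464 × 61 = 167.53, rounded up to 168.

168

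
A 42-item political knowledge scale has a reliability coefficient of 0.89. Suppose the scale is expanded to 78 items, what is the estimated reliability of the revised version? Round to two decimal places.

n = 78/42 = 1.8571
r_new = (1.8571 × 0.89) / (1 + (1.8571 − 1) × 0.89)
     = 1.6528 / 1.7628 = 0.9376

0.94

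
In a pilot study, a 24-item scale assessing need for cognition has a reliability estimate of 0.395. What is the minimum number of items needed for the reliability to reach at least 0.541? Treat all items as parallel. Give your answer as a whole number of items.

44

n = 0.541(1 − 0.395) / [0.395(1 − 0.541)]
  = 0.327305 / 0.181305 = 1.8053
1.8053 × 24 = 43.33 → 44 items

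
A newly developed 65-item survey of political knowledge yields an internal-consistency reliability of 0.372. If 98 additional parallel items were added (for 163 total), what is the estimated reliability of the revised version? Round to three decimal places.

n = 163/65 = 2.5077
r_new = 2.5077·0.372 / [1 + (2.5077 − 1)·0.372]
     = 0.9329 / 1.5609 = 0.5977

0.598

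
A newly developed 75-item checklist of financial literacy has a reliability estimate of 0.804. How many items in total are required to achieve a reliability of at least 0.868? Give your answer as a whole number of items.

121

n = 0.868(1 − 0.804) / [0.804(1 − 0.868)]
  = 0.170128 / 0.106128 = 1.6030
1.6030 × 75 = 120.22 → 121 items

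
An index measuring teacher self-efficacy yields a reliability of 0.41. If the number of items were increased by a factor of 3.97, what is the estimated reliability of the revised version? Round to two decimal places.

0.73

r_new = (3.97 × 0.41) / (1 + (3.97 − 1) × 0.41)
r_new = 1.6277 / 2.2177 ≈ 0.7340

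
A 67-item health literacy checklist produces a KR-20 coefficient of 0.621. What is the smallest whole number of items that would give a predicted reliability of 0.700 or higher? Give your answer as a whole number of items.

Invert Spearman-Brown to solve for n:
n = r*(1 − r) / [ r (1 − r*) ]
n = 0.700 × (1 − 0.621) / [ 0.621 × (1 − 0.700) ]
  = 0.265300 / 0.186300 = 1.4240
1.4240 × 67 = 95.41 → 96 items

96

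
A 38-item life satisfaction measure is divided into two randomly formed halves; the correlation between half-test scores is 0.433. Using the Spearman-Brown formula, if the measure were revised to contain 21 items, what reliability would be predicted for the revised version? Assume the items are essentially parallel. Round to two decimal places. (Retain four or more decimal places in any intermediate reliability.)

0.46

First correct the split-half correlation to full-test reliability: r_full = 2 × 0.433 / (1 + 0.433) ≈ 0.6043
Then adjust to 21 items: n = 21/38 = 0.5526
r_new = n·r_full / (1 + (n − 1)·r_full) = 0.3339 / 0.7296 ≈ 0.4576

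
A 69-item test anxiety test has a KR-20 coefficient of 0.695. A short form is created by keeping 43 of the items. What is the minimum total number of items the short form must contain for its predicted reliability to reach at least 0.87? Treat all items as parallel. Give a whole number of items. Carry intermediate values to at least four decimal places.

Short-form reliability: n = 43/69 = 0.6232; r_43 = n·r/(1+(n−1)r) ≈ 0.5868
Then solve for n' with r_old = 0.5868, r_target = 0.87: n' = 0.87(1 − 0.5868)/[0.5868(1 − 0.87)] = 4.7124
Total items = 4.7124 × 43 = 202.63, rounded up to 203.

203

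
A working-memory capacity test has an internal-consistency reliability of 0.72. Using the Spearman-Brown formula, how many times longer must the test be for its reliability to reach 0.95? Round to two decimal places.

7.39

Invert Spearman-Brown to solve for n:
n = r_target (1 − r_old) / [ r_old (1 − r_target) ]
n = 0.95 × (1 − 0.72) / [ 0.72 × (1 − 0.95) ]
n = 0.2660 / 0.0360 ≈ 7.3889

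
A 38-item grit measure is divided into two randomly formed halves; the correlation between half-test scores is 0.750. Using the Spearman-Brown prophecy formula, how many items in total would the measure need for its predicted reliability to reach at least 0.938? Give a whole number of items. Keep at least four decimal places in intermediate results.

Corrected full-test reliability: r_full = 2 × 0.750 / (1 + 0.750) ≈ 0.8571
Solve Spearman-Brown for n: n = 0.938(1 − 0.8571) / [0.8571(1 − 0.938)] = 2.5224
Required items = 2.5224 × 38 = 95.85, so 96 items.

96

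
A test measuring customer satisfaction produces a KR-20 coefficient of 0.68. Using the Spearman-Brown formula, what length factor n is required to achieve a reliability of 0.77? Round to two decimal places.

1.58

Spearman-Brown solved for the length factor n:
n = r_target (1 − r_old) / [ r_old (1 − r_target) ]
n = 0.77 × (1 − 0.68) / [ 0.68 × (1 − 0.77) ]
  = 0.2464 / 0.1564 = 1.5754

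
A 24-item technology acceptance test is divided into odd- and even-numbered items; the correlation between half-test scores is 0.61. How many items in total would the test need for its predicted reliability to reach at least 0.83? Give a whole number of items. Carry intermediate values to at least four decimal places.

38

Corrected full-test reliability: r_full = 2 × 0.61 / (1 + 0.61) ≈ 0.7578
Solve Spearman-Brown for n: n = 0.83(1 − 0.7578) / [0.7578(1 − 0.83)] = 1.5604
Items = 1.5604 × 24 ≈ 37.45 → 38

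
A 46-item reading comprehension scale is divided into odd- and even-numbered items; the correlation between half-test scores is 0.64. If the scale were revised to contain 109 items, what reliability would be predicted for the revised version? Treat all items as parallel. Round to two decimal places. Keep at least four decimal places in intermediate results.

0.89

First correct the split-half correlation to full-test reliability: r_full = 2 × 0.64 / (1 + 0.64) ≈ 0.7805
Length factor from 46 to 109 items: n = 109/46 = 2.3696
r_new = n·r_full / (1 + (n − 1)·r_full) = 1.8495 / 2.0690 ≈ 0.8939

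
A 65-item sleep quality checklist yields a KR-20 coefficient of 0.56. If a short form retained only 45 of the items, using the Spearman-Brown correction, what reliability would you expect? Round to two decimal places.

0.47

The new length is 45/65 = 0.6923 times the old.
By Spearman-Brown, r_new = n r / (1 + (n − 1) r).
r_new = (0.6923 × 0.56) / (1 + (0.6923 − 1) × 0.56)
r_new = 0.3877 / 0.8277 ≈ 0.4684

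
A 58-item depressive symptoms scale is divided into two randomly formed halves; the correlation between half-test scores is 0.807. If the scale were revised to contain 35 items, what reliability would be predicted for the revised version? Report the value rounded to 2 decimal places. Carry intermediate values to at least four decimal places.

Full-test reliability from the split-half r: r_full = 2(0.807)/(1 + 0.807) = 0.8932
Length factor from 58 to 35 items: n = 35/58 = 0.6034
r_new = n·r_full / (1 + (n − 1)·r_full) = 0.5390 / 0.6458 ≈ 0.8346

0.83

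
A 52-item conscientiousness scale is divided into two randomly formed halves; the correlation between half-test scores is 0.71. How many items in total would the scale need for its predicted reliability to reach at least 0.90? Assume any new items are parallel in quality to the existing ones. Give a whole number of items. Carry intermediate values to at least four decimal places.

r_full = 2(0.71)/(1 + 0.71) = 0.8304
Solve Spearman-Brown for n: n = 0.90(1 − 0.8304) / [0.8304(1 − 0.90)] = 1.8382
Items = 1.8382 × 52 ≈ 95.59 → 96

96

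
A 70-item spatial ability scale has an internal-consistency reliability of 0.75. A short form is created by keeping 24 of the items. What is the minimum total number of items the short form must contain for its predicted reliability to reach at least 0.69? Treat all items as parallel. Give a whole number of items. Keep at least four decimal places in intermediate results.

52

Short-form reliability: n = 24/70 = 0.3429; r_24 = n·r/(1+(n−1)r) ≈ 0.5071
Length factor from the short form to reach 0.69: n' = 0.69(1 − 0.5071) / [0.5071(1 − 0.69)] ≈ 2.1635
Total items = 2.1635 × 24 = 51.92, rounded up to 52.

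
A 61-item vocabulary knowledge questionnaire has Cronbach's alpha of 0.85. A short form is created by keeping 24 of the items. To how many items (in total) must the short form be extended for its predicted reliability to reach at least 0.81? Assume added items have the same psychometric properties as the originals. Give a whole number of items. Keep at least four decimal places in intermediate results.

46

First, r for the 24-item form: n = 24/61 = 0.3934, so r_24 = 0.3934·0.85/(1 + (0.3934 − 1)·0.85) = 0.6903
Then solve for n' with r_old = 0.6903, r_target = 0.81: n' = 0.81(1 − 0.6903)/[0.6903(1 − 0.81)] = 1.9126
Total items = 1.9126 × 24 = 45.90, rounded up to 46.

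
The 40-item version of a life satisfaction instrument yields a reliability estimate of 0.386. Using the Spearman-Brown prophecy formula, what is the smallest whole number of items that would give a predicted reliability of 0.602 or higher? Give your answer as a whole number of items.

Rearranging the Spearman-Brown formula for n,
n = r_target (1 − r_old) / [ r_old (1 − r_target) ]
n = [0.602 × 0.614] / [0.386 × 0.398]
  = 0.369628 / 0.153628 = 2.4060
So the test needs 2.4060 × 40 ≈ 96.24 items; rounding up, 97.

97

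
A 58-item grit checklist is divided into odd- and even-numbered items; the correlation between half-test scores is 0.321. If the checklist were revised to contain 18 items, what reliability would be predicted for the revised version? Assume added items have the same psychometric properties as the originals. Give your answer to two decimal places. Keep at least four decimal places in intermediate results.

0.23

First correct the split-half correlation to full-test reliability: r_full = 2 × 0.321 / (1 + 0.321) ≈ 0.4860
Length factor from 58 to 18 items: n = 18/58 = 0.3103
r_new = n·r_full / (1 + (n − 1)·r_full) = 0.1508 / 0.6648 ≈ 0.2268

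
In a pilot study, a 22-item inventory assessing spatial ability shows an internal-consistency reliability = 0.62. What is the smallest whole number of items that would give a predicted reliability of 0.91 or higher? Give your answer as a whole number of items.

137

n = 0.91 × (1 − 0.62) / [ 0.62 × (1 − 0.91) ]
n = 0.3458 / 0.0558 ≈ 6.1971
Items needed = n × 22 = 6.1971 × 22 ≈ 136.34 → round up to 137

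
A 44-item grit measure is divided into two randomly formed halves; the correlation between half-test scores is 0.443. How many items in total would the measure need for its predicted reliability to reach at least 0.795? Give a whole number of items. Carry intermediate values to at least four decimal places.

r_full = 2(0.443)/(1 + 0.443) = 0.6140
Solve Spearman-Brown for n: n = 0.795(1 − 0.6140) / [0.6140(1 − 0.795)] = 2.4380
Required items = 2.4380 × 44 = 107.27, so 108 items.

108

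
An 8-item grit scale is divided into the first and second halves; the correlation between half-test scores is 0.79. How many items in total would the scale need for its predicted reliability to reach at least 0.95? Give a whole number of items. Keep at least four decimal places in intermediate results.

21

Corrected full-test reliability: r_full = 2 × 0.79 / (1 + 0.79) ≈ 0.8827
n = r_tgt(1 − r_full) / [r_full(1 − r_tgt)] = 0.95 × 0.1173 / (0.8827 × 0.05) ≈ 2.5249
Required items = 2.5249 × 8 = 20.20, so 21 items.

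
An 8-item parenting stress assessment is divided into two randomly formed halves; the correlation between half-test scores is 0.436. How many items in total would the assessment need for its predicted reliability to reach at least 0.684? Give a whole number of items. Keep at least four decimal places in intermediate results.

r_full = 2(0.436)/(1 + 0.436) = 0.6072
Solve Spearman-Brown for n: n = 0.684(1 − 0.6072) / [0.6072(1 − 0.684)] = 1.4003
Items = 1.4003 × 8 ≈ 11.20 → 12

12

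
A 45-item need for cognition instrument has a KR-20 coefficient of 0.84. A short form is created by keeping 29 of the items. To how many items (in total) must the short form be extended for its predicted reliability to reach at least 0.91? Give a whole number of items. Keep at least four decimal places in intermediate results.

First, r for the 29-item form: n = 29/45 = 0.6444, so r_29 = 0.6444·0.84/(1 + (0.6444 − 1)·0.84) = 0.7719
Length factor from the short form to reach 0.91: n' = 0.91(1 − 0.7719) / [0.7719(1 − 0.91)] ≈ 2.9879
Total items = 2.9879 × 29 = 86.65, rounded up to 87.

87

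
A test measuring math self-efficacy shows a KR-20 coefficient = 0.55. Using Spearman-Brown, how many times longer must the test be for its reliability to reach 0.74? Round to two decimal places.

2.33

Invert Spearman-Brown to solve for n:
n = r*(1 − r) / [ r (1 − r*) ]
n = [0.74 × 0.45] / [0.55 × 0.26]
n = 0.3330 / 0.1430 ≈ 2.3287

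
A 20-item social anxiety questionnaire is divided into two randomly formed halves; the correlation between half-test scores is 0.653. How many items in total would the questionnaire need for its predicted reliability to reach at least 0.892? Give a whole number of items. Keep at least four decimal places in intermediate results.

Corrected full-test reliability: r_full = 2 × 0.653 / (1 + 0.653) ≈ 0.7901
n = r_tgt(1 − r_full) / [r_full(1 − r_tgt)] = 0.892 × 0.2099 / (0.7901 × 0.108) ≈ 2.1942
Required items = 2.1942 × 20 = 43.88, so 44 items.

44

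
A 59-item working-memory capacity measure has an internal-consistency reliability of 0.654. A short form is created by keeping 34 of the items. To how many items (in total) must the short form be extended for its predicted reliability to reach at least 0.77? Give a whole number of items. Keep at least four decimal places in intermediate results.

Short-form reliability: n = 34/59 = 0.5763; r_34 = n·r/(1+(n−1)r) ≈ 0.5214
Length factor from the short form to reach 0.77: n' = 0.77(1 − 0.5214) / [0.5214(1 − 0.77)] ≈ 3.0730
Total items = 3.0730 × 34 = 104.48, rounded up to 105.

105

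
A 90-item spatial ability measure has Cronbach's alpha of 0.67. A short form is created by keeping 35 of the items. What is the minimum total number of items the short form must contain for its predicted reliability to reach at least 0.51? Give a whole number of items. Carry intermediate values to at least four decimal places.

47

First, r for the 35-item form: n = 35/90 = 0.3889, so r_35 = 0.3889·0.67/(1 + (0.3889 − 1)·0.67) = 0.4412
Then solve for n' with r_old = 0.4412, r_target = 0.51: n' = 0.51(1 − 0.4412)/[0.4412(1 − 0.51)] = 1.3182
Items = 1.3182 × 35 ≈ 46.14 → 47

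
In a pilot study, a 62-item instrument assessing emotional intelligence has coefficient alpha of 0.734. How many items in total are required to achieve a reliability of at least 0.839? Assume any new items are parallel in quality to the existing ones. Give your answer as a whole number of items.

118

n = 0.839 × (1 − 0.734) / [ 0.734 × (1 − 0.839) ]
n = 0.223174 / 0.118174 ≈ 1.8885
Items needed = n × 62 = 1.8885 × 62 ≈ 117.09 → round up to 118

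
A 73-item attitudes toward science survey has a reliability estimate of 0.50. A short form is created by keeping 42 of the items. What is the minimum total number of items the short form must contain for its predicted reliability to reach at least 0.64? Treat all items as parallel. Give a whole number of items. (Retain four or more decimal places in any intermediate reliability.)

130

Short-form reliability: n = 42/73 = 0.5753; r_42 = n·r/(1+(n−1)r) ≈ 0.3652
Then solve for n' with r_old = 0.3652, r_target = 0.64: n' = 0.64(1 − 0.3652)/[0.3652(1 − 0.64)] = 3.0902
Items = 3.0902 × 42 ≈ 129.79 → 130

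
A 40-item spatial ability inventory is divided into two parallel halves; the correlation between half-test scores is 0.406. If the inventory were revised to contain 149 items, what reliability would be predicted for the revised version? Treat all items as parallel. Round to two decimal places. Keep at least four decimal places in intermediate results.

Spearman-Brown correction (n = 2): r_full = 2·0.406/(1 + 0.406) = 0.5775
Length factor from 40 to 149 items: n = 149/40 = 3.7250
r_new = n·r_full / (1 + (n − 1)·r_full) = 2.1512 / 2.5737 ≈ 0.8358

0.84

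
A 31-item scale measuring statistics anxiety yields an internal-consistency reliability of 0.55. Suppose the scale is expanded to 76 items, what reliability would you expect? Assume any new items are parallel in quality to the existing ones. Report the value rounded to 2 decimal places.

0.75

Length ratio n = 76/31 = 2.4516
r_new = 2.4516·0.55 / [1 + (2.4516 − 1)·0.55]
     = 1.3484 / 1.7984 = 0.7498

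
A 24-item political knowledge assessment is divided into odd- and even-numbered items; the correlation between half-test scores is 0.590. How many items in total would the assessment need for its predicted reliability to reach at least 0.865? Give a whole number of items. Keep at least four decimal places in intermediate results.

54

Corrected full-test reliability: r_full = 2 × 0.590 / (1 + 0.590) ≈ 0.7421
Solve Spearman-Brown for n: n = 0.865(1 − 0.7421) / [0.7421(1 − 0.865)] = 2.2267
Required items = 2.2267 × 24 = 53.44, so 54 items.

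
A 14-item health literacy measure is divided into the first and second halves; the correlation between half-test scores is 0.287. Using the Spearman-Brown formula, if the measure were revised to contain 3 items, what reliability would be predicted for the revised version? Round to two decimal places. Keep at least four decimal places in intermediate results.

0.15

Spearman-Brown correction (n = 2): r_full = 2·0.287/(1 + 0.287) = 0.4460
Length factor from 14 to 3 items: n = 3/14 = 0.2143
r_new = n·r_full / (1 + (n − 1)·r_full) = 0.0956 / 0.6496 ≈ 0.1472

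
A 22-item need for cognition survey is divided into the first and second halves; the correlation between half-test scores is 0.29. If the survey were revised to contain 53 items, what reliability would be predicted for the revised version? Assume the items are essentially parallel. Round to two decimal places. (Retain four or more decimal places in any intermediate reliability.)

0.66

First correct the split-half correlation to full-test reliability: r_full = 2 × 0.29 / (1 + 0.29) ≈ 0.4496
Then adjust to 53 items: n = 53/22 = 2.4091
r_new = n·r_full / (1 + (n − 1)·r_full) = 1.0831 / 1.6335 ≈ 0.6631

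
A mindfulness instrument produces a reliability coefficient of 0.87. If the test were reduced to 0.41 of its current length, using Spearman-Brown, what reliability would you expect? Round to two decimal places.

0.73

Spearman-Brown: r_new = n·r / (1 + (n − 1)·r)
r_new = 0.41·0.87 / [1 + (0.41 − 1)·0.87]
r_new = 0.3567 / 0.4867 ≈ 0.7329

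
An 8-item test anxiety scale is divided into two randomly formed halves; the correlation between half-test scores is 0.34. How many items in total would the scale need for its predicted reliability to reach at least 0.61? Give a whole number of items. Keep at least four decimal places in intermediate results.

r_full = 2(0.34)/(1 + 0.34) = 0.5075
n = r_tgt(1 − r_full) / [r_full(1 − r_tgt)] = 0.61 × 0.4925 / (0.5075 × 0.39) ≈ 1.5179
Required items = 1.5179 × 8 = 12.14, so 13 items.

13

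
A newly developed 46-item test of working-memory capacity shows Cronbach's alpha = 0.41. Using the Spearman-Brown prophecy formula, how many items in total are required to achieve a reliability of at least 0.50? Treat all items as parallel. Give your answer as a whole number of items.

67

Rearranging the Spearman-Brown formula for n,
n = r_target (1 − r_old) / [ r_old (1 − r_target) ]
n = 0.50 × (1 − 0.41) / [ 0.41 × (1 − 0.50) ]
  = 0.2950 / 0.2050 = 1.4390
Items needed = n × 46 = 1.4390 × 46 ≈ 66.19 → round up to 67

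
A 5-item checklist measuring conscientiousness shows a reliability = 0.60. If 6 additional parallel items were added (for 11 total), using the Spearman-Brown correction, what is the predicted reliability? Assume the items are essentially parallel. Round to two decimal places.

The new length is 11/5 = 2.2 times the old.
r_new = (2.2 × 0.60) / (1 + (2.2 − 1) × 0.60)
r_new = 1.3200 / 1.7200 ≈ 0.7674

0.77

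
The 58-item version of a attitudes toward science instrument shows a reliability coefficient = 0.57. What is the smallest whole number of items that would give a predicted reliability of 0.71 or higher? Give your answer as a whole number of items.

108

n = 0.71 × (1 − 0.57) / [ 0.57 × (1 − 0.71) ]
  = 0.3053 / 0.1653 = 1.8469
1.8469 × 58 = 107.12 → 108 items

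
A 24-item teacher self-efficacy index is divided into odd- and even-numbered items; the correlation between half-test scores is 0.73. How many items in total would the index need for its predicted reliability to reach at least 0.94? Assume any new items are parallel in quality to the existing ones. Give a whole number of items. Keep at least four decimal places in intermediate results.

70

Corrected full-test reliability: r_full = 2 × 0.73 / (1 + 0.73) ≈ 0.8439
n = r_tgt(1 − r_full) / [r_full(1 − r_tgt)] = 0.94 × 0.1561 / (0.8439 × 0.06) ≈ 2.8979
Required items = 2.8979 × 24 = 69.55, so 70 items.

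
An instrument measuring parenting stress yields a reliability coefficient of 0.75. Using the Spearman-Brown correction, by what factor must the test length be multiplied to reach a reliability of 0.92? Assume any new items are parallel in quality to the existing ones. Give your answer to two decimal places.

n = 0.92 × (1 − 0.75) / [ 0.75 × (1 − 0.92) ]
  = 0.2300 / 0.0600 = 3.8333

3.83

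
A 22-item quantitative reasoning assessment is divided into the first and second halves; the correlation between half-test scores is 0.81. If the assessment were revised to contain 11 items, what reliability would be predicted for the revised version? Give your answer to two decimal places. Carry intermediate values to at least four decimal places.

0.81

Spearman-Brown correction (n = 2): r_full = 2·0.81/(1 + 0.81) = 0.8950
Then adjust to 11 items: n = 11/22 = 0.5000
r_new = n·r_full / (1 + (n − 1)·r_full) = 0.4475 / 0.5525 ≈ 0.8100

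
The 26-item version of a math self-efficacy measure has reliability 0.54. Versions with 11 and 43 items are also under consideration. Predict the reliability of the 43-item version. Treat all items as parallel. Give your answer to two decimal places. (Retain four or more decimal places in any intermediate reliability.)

0.66

Only the ratio of lengths matters: n = 43/26 = 1.6538
r_{43} = n·r / (1 + (n − 1)·r) = 0.8931 / 1.3531 ≈ 0.6600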